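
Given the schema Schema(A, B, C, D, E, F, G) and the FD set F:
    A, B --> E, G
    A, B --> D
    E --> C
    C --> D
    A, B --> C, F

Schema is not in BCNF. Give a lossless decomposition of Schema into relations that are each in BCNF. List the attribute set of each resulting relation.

Candidate key of the original relation: {A, B}.
In {A, B, C, D, E, F, G}, {E} is not a superkey ({E}⁺ restricted to this set is {C, D, E}), so split on E --> C, D into {C, D, E} and {A, B, E, F, G}.
In {C, D, E}, {C} is not a superkey ({C}⁺ restricted to this set is {C, D}), so split on C --> D into {C, D} and {C, E}.
{C, D} has no BCNF violation.
{C, E} has no BCNF violation.
{A, B, E, F, G} has no BCNF violation.

{A, B, E, F, G}; {C, D}; {C, E}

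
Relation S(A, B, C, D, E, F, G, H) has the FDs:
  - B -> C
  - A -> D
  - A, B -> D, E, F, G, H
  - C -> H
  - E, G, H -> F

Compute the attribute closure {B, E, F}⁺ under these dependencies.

{B, C, E, F, H}

Start with {B, E, F}.
B -> C applies; add {C} → now {B, C, E, F}.
C -> H applies; add {H} → now {B, C, E, F, H}.
No further FD applies.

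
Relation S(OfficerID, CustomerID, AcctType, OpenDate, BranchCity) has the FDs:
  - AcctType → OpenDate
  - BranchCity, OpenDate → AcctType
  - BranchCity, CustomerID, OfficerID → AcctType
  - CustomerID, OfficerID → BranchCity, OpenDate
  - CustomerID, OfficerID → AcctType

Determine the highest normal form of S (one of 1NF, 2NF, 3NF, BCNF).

Candidate key: {CustomerID, OfficerID}. Prime attributes: {CustomerID, OfficerID}.
For AcctType → OpenDate we have {AcctType}⁺ = {AcctType, OpenDate}; {AcctType} is not a superkey, so BCNF fails.
AcctType → OpenDate has non-prime {OpenDate} on the right and a non-superkey on the left, so 3NF fails.
Checking every proper subset of each key, none determines a non-prime attribute — 2NF is satisfied.

2NF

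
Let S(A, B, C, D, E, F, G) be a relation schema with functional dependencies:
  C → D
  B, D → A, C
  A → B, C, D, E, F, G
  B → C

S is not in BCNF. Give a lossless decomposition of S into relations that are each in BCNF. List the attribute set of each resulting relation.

Candidate keys of the original relation: {A}, {B}.
In {A, B, C, D, E, F, G}, {C} is not a superkey ({C}⁺ restricted to this set is {C, D}), so split on C → D into {C, D} and {A, B, C, E, F, G}.
{C, D} has no BCNF violation.
{A, B, C, E, F, G} has no BCNF violation.

{A, B, C, E, F, G}; {C, D}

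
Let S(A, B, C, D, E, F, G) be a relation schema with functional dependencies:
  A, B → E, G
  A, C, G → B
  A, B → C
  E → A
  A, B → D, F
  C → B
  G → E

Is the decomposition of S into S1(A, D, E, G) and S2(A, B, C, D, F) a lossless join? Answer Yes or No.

Common attributes: {A, D}; their closure is {A, D}.
S1 ⊄ {A, D} and S2 ⊄ {A, D}, so the split is lossy.

No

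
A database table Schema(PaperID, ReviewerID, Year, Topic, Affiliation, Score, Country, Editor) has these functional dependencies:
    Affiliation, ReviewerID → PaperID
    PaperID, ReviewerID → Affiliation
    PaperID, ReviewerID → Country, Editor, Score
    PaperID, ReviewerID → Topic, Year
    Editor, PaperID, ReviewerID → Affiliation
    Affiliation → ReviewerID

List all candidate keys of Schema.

{Affiliation}⁺ = {Affiliation, Country, Editor, PaperID, ReviewerID, Score, Topic, Year}, which is every attribute, so {Affiliation} is a candidate key.
{PaperID, ReviewerID}⁺ = {Affiliation, Country, Editor, PaperID, ReviewerID, Score, Topic, Year}, which is every attribute, so {PaperID, ReviewerID} is a candidate key.
These are minimal and exhaustive — every other superkey contains one of them.

{Affiliation}, {PaperID, ReviewerID}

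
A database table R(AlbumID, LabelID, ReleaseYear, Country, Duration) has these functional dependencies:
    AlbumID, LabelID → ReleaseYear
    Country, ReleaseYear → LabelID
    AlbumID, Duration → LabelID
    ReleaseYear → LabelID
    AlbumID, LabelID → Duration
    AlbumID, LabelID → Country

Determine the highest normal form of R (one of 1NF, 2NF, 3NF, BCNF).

Candidate keys: {AlbumID, Duration}, {AlbumID, LabelID}, {AlbumID, ReleaseYear}. Prime attributes: {AlbumID, Duration, LabelID, ReleaseYear}.
For Country, ReleaseYear → LabelID we have {Country, ReleaseYear}⁺ = {Country, LabelID, ReleaseYear}; {Country, ReleaseYear} is not a superkey, so BCNF fails.
Its right-hand attributes {LabelID} are all prime, as are those of every other non-superkey FD — the relation is in 3NF.

3NF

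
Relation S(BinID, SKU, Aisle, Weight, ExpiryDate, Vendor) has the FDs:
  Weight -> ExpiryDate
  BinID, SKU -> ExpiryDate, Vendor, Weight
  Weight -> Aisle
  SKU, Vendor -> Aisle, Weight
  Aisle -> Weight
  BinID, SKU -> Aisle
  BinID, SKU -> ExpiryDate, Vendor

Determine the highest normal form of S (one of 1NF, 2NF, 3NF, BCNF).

Candidate key: {BinID, SKU}. Prime attributes: {BinID, SKU}.
For Weight -> ExpiryDate we have {Weight}⁺ = {Aisle, ExpiryDate, Weight}; {Weight} is not a superkey, so BCNF fails.
Weight -> ExpiryDate determines the non-prime attribute {ExpiryDate} from a non-superkey — 3NF is violated.
No non-prime attribute depends on a proper subset of any candidate key, so 2NF holds.

2NF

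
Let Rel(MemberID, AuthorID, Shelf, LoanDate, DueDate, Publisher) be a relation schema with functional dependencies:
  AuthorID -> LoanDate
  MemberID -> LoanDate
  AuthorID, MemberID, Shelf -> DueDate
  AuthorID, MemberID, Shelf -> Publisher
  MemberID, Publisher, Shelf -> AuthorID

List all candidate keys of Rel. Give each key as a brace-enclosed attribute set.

{AuthorID, MemberID, Shelf}, {MemberID, Publisher, Shelf}

No FD produces {MemberID, Shelf}, so they must be in every candidate key.
{AuthorID, MemberID, Shelf}⁺ = {AuthorID, DueDate, LoanDate, MemberID, Publisher, Shelf}, which is every attribute, so {AuthorID, MemberID, Shelf} is a candidate key.
{MemberID, Publisher, Shelf}⁺ = {AuthorID, DueDate, LoanDate, MemberID, Publisher, Shelf}, which is every attribute, so {MemberID, Publisher, Shelf} is a candidate key.
These are minimal and exhaustive — every other superkey contains one of them.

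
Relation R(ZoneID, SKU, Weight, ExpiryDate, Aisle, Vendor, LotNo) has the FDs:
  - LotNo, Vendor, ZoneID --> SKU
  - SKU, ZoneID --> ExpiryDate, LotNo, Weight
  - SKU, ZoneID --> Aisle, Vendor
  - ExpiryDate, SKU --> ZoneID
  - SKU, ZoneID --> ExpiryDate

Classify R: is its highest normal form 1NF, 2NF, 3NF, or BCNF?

Candidate keys: {ExpiryDate, SKU}, {LotNo, Vendor, ZoneID}, {SKU, ZoneID}. Prime attributes: {ExpiryDate, LotNo, SKU, Vendor, ZoneID}.
Each dependency's left side is a superkey — BCNF holds.

BCNF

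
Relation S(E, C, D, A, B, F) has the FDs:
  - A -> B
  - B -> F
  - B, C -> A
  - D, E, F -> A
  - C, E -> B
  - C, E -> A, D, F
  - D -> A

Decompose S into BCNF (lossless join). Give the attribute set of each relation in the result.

{A, B}; {A, D}; {B, F}; {C, D, E}

Candidate key of the original relation: {C, E}.
Within {A, B, C, D, E, F}: {A}⁺ ∩ {A, B, C, D, E, F} = {A, B, F}, not the whole set, so A -> B, F violates BCNF; decompose into {A, B, F} and {A, C, D, E}.
Within {A, B, F}: {B}⁺ ∩ {A, B, F} = {B, F}, not the whole set, so B -> F violates BCNF; decompose into {B, F} and {A, B}.
{B, F} has no BCNF violation.
{A, B} has no BCNF violation.
Within {A, C, D, E}: {D}⁺ ∩ {A, C, D, E} = {A, D}, not the whole set, so D -> A violates BCNF; decompose into {A, D} and {C, D, E}.
{A, D} has no BCNF violation.
{C, D, E} has no BCNF violation.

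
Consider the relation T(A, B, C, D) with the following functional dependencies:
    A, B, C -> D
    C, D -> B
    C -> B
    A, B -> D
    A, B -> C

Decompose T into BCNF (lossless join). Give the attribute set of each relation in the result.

{A, C, D}; {B, C}

Candidate keys of the original relation: {A, B}, {A, C}.
Within {A, B, C, D}: {C, D}⁺ ∩ {A, B, C, D} = {B, C, D}, not the whole set, so C, D -> B violates BCNF; decompose into {B, C, D} and {A, C, D}.
Within {B, C, D}: {C}⁺ ∩ {B, C, D} = {B, C}, not the whole set, so C -> B violates BCNF; decompose into {B, C} and {C, D}.
{B, C} has no BCNF violation.
{C, D} has no BCNF violation.
{A, C, D} has no BCNF violation.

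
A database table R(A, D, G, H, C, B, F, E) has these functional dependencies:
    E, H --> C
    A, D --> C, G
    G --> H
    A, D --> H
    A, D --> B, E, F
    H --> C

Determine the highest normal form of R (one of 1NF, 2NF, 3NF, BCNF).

Candidate key: {A, D}. Prime attributes: {A, D}.
For E, H --> C we have {E, H}⁺ = {C, E, H}; {E, H} is not a superkey, so BCNF fails.
Because {C} is non-prime and the left side of E, H --> C is not a superkey, the relation is not in 3NF.
No non-prime attribute depends on a proper subset of any candidate key, so 2NF holds.

2NF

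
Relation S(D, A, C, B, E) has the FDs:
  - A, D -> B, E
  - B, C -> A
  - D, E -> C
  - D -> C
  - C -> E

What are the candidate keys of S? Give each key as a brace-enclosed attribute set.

{D} never appears on the right of any FD, so every key must include it.
Closure of {A, D} is {A, B, C, D, E}, the whole schema; {A, D} is a candidate key.
Closure of {B, D} is {A, B, C, D, E}, the whole schema; {B, D} is a candidate key.
Any other superkey properly contains one of these, so there are no further candidate keys.

{A, D}, {B, D}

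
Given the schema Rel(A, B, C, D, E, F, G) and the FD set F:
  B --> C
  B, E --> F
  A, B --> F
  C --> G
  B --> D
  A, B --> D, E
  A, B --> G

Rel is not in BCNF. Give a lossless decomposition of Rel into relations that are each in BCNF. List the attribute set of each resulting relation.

Candidate key of the original relation: {A, B}.
Within {A, B, C, D, E, F, G}: {B}⁺ ∩ {A, B, C, D, E, F, G} = {B, C, D, G}, not the whole set, so B --> C, D, G violates BCNF; decompose into {B, C, D, G} and {A, B, E, F}.
Within {B, C, D, G}: {C}⁺ ∩ {B, C, D, G} = {C, G}, not the whole set, so C --> G violates BCNF; decompose into {C, G} and {B, C, D}.
{C, G} has no BCNF violation.
{B, C, D} has no BCNF violation.
Within {A, B, E, F}: {B, E}⁺ ∩ {A, B, E, F} = {B, E, F}, not the whole set, so B, E --> F violates BCNF; decompose into {B, E, F} and {A, B, E}.
{B, E, F} has no BCNF violation.
{A, B, E} has no BCNF violation.

{A, B, E}; {B, C, D}; {B, E, F}; {C, G}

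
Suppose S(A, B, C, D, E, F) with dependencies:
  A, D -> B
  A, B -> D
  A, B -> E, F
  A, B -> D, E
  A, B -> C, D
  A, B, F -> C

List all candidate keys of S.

No FD produces {A}, so it must be in every candidate key.
{A, B} is a candidate key since {A, B}⁺ = {A, B, C, D, E, F} covers every attribute.
{A, D} is a candidate key since {A, D}⁺ = {A, B, C, D, E, F} covers every attribute.
No proper subset of any of these is a key, and no other minimal superkey exists.

{A, B}, {A, D}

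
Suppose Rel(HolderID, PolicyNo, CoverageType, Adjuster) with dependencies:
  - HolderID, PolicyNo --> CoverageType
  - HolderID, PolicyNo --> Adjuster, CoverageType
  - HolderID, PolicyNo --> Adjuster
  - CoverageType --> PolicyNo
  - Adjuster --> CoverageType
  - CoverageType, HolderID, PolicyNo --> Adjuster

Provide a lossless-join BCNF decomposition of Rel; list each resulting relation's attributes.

Candidate keys of the original relation: {Adjuster, HolderID}, {CoverageType, HolderID}, {HolderID, PolicyNo}.
In {Adjuster, CoverageType, HolderID, PolicyNo}, {CoverageType} is not a superkey ({CoverageType}⁺ restricted to this set is {CoverageType, PolicyNo}), so split on CoverageType --> PolicyNo into {CoverageType, PolicyNo} and {Adjuster, CoverageType, HolderID}.
{CoverageType, PolicyNo} has no BCNF violation.
In {Adjuster, CoverageType, HolderID}, {Adjuster} is not a superkey ({Adjuster}⁺ restricted to this set is {Adjuster, CoverageType}), so split on Adjuster --> CoverageType into {Adjuster, CoverageType} and {Adjuster, HolderID}.
{Adjuster, CoverageType} has no BCNF violation.
{Adjuster, HolderID} has no BCNF violation.

{Adjuster, CoverageType}; {Adjuster, HolderID}; {CoverageType, PolicyNo}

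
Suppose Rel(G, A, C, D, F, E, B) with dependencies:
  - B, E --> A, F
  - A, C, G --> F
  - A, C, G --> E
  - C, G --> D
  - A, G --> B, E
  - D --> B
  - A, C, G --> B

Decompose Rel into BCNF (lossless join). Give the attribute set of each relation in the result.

Candidate keys of the original relation: {A, C, G}, {C, E, G}.
{A, B, C, D, E, F, G}: {B, E} determines {A, B, E, F} here but is not a superkey — split on B, E --> A, F, giving {A, B, E, F} and {B, C, D, E, G}.
{A, B, E, F} has no BCNF violation.
{B, C, D, E, G}: {C, G} determines {B, C, D, G} here but is not a superkey — split on C, G --> B, D, giving {B, C, D, G} and {C, E, G}.
{B, C, D, G}: {D} determines {B, D} here but is not a superkey — split on D --> B, giving {B, D} and {C, D, G}.
{B, D} has no BCNF violation.
{C, D, G} has no BCNF violation.
{C, E, G} has no BCNF violation.

{A, B, E, F}; {B, D}; {C, D, G}; {C, E, G}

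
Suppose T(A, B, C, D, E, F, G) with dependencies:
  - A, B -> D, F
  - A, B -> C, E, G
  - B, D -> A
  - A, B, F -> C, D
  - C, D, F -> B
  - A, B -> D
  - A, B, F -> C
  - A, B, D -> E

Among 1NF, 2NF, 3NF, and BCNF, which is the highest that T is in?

BCNF

Candidate keys: {A, B}, {B, D}, {C, D, F}. Prime attributes: {A, B, C, D, F}.
Each dependency's left side is a superkey — BCNF holds.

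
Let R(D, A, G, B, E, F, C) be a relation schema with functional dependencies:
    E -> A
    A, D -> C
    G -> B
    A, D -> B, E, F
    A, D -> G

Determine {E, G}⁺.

{A, B, E, G}

Start with {E, G}.
E -> A applies; add {A} → now {A, E, G}.
G -> B applies; add {B} → now {A, B, E, G}.
No further FD applies.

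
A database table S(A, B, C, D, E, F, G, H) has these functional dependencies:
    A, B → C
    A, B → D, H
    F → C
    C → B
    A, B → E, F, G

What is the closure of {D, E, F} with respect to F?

{B, C, D, E, F}

Start with {D, E, F}.
F → C applies; add {C} → now {C, D, E, F}.
C → B applies; add {B} → now {B, C, D, E, F}.
No further FD applies.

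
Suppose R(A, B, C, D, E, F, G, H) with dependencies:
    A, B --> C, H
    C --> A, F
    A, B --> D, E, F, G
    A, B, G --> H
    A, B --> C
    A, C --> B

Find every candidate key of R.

{C} is a candidate key since {C}⁺ = {A, B, C, D, E, F, G, H} covers every attribute.
{A, B} is a candidate key since {A, B}⁺ = {A, B, C, D, E, F, G, H} covers every attribute.
Any other superkey properly contains one of these, so there are no further candidate keys.

{A, B}, {C}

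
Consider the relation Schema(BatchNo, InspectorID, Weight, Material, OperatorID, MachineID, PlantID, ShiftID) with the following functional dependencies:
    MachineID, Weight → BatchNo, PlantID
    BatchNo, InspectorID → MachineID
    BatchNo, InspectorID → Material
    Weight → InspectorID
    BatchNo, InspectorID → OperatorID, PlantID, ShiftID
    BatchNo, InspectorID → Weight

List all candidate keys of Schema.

{BatchNo, InspectorID}, {BatchNo, Weight}, {MachineID, Weight}

{BatchNo, InspectorID}⁺ = {BatchNo, InspectorID, MachineID, Material, OperatorID, PlantID, ShiftID, Weight} — all of the relation — so {BatchNo, InspectorID} is a candidate key.
{BatchNo, Weight}⁺ = {BatchNo, InspectorID, MachineID, Material, OperatorID, PlantID, ShiftID, Weight} — all of the relation — so {BatchNo, Weight} is a candidate key.
{MachineID, Weight}⁺ = {BatchNo, InspectorID, MachineID, Material, OperatorID, PlantID, ShiftID, Weight} — all of the relation — so {MachineID, Weight} is a candidate key.
Any other superkey properly contains one of these, so there are no further candidate keys.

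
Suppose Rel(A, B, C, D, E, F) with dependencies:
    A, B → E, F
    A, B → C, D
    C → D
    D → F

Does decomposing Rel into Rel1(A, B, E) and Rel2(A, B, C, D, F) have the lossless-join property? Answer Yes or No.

Yes

The shared attributes are {A, B} and {A, B}⁺ = {A, B, C, D, E, F}.
This includes all of Rel1, so the common attributes are a superkey of Rel1 — the join is lossless.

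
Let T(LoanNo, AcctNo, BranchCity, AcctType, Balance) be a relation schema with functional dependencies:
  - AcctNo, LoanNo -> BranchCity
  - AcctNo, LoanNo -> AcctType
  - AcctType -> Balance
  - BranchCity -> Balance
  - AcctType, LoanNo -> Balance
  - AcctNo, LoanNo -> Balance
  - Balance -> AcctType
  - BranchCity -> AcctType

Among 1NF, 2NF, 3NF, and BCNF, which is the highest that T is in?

Candidate key: {AcctNo, LoanNo}. Prime attributes: {AcctNo, LoanNo}.
AcctType -> Balance: {AcctType}⁺ = {AcctType, Balance}, which is not all of the attributes, so the left side is not a superkey — BCNF is violated.
AcctType -> Balance has non-prime {Balance} on the right and a non-superkey on the left, so 3NF fails.
No non-prime attribute depends on a proper subset of any candidate key, so 2NF holds.

2NF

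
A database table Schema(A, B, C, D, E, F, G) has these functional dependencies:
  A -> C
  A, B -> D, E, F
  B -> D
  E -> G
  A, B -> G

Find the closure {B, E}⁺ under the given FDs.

{B, D, E, G}

Start with {B, E}.
B -> D applies; add {D} → now {B, D, E}.
E -> G applies; add {G} → now {B, D, E, G}.
No further FD applies.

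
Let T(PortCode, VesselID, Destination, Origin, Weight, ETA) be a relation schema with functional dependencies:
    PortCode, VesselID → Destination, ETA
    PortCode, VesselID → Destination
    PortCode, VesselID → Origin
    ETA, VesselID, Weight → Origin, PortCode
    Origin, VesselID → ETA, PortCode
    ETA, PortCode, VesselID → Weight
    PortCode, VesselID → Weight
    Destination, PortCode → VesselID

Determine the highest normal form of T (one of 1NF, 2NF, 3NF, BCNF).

BCNF

Candidate keys: {Destination, PortCode}, {ETA, VesselID, Weight}, {Origin, VesselID}, {PortCode, VesselID}. Prime attributes: {Destination, ETA, Origin, PortCode, VesselID, Weight}.
The left-hand side of every FD is a superkey, so BCNF is satisfied.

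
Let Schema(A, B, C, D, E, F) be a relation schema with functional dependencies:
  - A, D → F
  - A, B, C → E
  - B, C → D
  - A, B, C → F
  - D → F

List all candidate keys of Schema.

Attributes never on any right-hand side: {A, B, C} — every candidate key must contain all of them.
{A, B, C} is a candidate key since {A, B, C}⁺ = {A, B, C, D, E, F} covers every attribute.
Every other attribute set either contains this one or has a smaller closure.

{A, B, C}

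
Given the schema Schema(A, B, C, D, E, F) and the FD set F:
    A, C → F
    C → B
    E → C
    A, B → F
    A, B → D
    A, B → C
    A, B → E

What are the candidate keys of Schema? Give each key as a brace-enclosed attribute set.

{A} never appears on the right of any FD, so every key must include it.
{A, B} is a candidate key since {A, B}⁺ = {A, B, C, D, E, F} covers every attribute.
{A, C} is a candidate key since {A, C}⁺ = {A, B, C, D, E, F} covers every attribute.
{A, E} is a candidate key since {A, E}⁺ = {A, B, C, D, E, F} covers every attribute.
These are minimal and exhaustive — every other superkey contains one of them.

{A, B}, {A, C}, {A, E}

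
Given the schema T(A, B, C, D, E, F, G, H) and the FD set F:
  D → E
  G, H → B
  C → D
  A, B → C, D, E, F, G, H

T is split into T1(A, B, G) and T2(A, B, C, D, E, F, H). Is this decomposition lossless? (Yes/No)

Yes

Common attributes: {A, B}; their closure is {A, B, C, D, E, F, G, H}.
This includes all of T1, so the common attributes are a superkey of T1 — the join is lossless.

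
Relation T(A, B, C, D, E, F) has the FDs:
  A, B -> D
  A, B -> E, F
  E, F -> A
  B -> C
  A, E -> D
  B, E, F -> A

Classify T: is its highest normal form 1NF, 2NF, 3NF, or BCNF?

1NF

Candidate keys: {A, B}, {B, E, F}. Prime attributes: {A, B, E, F}.
E, F -> A breaks BCNF: {E, F}⁺ = {A, D, E, F}, so {E, F} is not a superkey.
Because {C} is non-prime and the left side of B -> C is not a superkey, the relation is not in 3NF.
Since {B} ⊂ {A, B} and {B}⁺ ⊇ {C} with {C} non-prime, there is a partial dependency; 2NF fails.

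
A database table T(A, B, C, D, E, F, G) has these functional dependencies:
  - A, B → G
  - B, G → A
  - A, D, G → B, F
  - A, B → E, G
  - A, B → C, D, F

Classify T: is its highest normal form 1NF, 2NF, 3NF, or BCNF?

Candidate keys: {A, B}, {A, D, G}, {B, G}. Prime attributes: {A, B, D, G}.
The left-hand side of every FD is a superkey, so BCNF is satisfied.

BCNF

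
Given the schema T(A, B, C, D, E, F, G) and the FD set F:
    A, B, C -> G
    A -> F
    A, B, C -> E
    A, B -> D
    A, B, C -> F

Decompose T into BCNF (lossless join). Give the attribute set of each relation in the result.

{A, B, C, E, G}; {A, B, D}; {A, F}

Candidate key of the original relation: {A, B, C}.
{A, B, C, D, E, F, G}: {A} determines {A, F} here but is not a superkey — split on A -> F, giving {A, F} and {A, B, C, D, E, G}.
{A, F}: every determinant is a superkey — BCNF.
{A, B, C, D, E, G}: {A, B} determines {A, B, D} here but is not a superkey — split on A, B -> D, giving {A, B, D} and {A, B, C, E, G}.
{A, B, D}: every determinant is a superkey — BCNF.
{A, B, C, E, G}: every determinant is a superkey — BCNF.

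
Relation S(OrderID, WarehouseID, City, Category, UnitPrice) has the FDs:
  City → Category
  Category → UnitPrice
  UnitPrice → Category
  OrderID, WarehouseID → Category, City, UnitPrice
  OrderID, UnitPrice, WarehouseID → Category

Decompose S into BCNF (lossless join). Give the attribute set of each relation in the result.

Candidate key of the original relation: {OrderID, WarehouseID}.
{Category, City, OrderID, UnitPrice, WarehouseID}: {City} determines {Category, City, UnitPrice} here but is not a superkey — split on City → Category, UnitPrice, giving {Category, City, UnitPrice} and {City, OrderID, WarehouseID}.
{Category, City, UnitPrice}: {Category} determines {Category, UnitPrice} here but is not a superkey — split on Category → UnitPrice, giving {Category, UnitPrice} and {Category, City}.
{Category, UnitPrice}: every determinant is a superkey — BCNF.
{Category, City}: every determinant is a superkey — BCNF.
{City, OrderID, WarehouseID}: every determinant is a superkey — BCNF.

{Category, City}; {Category, UnitPrice}; {City, OrderID, WarehouseID}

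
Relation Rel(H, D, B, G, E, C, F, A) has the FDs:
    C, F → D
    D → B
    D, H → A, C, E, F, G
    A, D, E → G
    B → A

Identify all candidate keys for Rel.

Attributes never on any right-hand side: {H} — every candidate key must contain it.
{D, H} is a candidate key since {D, H}⁺ = {A, B, C, D, E, F, G, H} covers every attribute.
{C, F, H} is a candidate key since {C, F, H}⁺ = {A, B, C, D, E, F, G, H} covers every attribute.
Any other superkey properly contains one of these, so there are no further candidate keys.

{C, F, H}, {D, H}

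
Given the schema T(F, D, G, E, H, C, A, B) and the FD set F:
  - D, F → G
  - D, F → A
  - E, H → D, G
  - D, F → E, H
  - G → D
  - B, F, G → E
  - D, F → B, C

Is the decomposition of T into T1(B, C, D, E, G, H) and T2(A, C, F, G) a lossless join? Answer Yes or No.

Common attributes: {C, G}; their closure is {C, D, G}.
Neither T1 nor T2 is contained in that closure, so the decomposition is lossy.

No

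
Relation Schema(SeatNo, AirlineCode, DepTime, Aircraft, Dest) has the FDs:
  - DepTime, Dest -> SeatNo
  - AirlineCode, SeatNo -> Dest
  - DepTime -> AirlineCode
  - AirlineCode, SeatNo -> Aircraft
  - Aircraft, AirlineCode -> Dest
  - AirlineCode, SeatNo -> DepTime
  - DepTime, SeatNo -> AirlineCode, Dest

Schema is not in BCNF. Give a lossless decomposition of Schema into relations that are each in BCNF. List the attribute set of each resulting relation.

Candidate keys of the original relation: {Aircraft, DepTime}, {AirlineCode, SeatNo}, {DepTime, Dest}, {DepTime, SeatNo}.
In {Aircraft, AirlineCode, DepTime, Dest, SeatNo}, {DepTime} is not a superkey ({DepTime}⁺ restricted to this set is {AirlineCode, DepTime}), so split on DepTime -> AirlineCode into {AirlineCode, DepTime} and {Aircraft, DepTime, Dest, SeatNo}.
{AirlineCode, DepTime}: every determinant is a superkey — BCNF.
{Aircraft, DepTime, Dest, SeatNo}: every determinant is a superkey — BCNF.

{Aircraft, DepTime, Dest, SeatNo}; {AirlineCode, DepTime}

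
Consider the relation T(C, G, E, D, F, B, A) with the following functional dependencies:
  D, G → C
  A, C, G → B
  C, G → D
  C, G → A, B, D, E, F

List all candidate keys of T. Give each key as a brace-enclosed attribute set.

{C, G}, {D, G}

No FD produces {G}, so it must be in every candidate key.
{C, G}⁺ = {A, B, C, D, E, F, G} — all of the relation — so {C, G} is a candidate key.
{D, G}⁺ = {A, B, C, D, E, F, G} — all of the relation — so {D, G} is a candidate key.
These are minimal and exhaustive — every other superkey contains one of them.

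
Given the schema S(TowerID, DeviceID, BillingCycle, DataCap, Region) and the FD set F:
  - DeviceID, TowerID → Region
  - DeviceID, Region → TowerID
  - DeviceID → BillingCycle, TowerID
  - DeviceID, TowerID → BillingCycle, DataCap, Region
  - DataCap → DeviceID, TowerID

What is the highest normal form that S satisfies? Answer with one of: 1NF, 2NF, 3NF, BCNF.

Candidate keys: {DataCap}, {DeviceID}. Prime attributes: {DataCap, DeviceID}.
The left-hand side of every FD is a superkey, so BCNF is satisfied.

BCNF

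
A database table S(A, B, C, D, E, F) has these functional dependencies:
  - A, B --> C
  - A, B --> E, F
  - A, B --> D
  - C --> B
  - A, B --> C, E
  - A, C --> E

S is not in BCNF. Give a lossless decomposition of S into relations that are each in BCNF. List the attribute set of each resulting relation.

{A, C, D, E, F}; {B, C}

Candidate keys of the original relation: {A, B}, {A, C}.
{A, B, C, D, E, F}: {C} determines {B, C} here but is not a superkey — split on C --> B, giving {B, C} and {A, C, D, E, F}.
{B, C} has no BCNF violation.
{A, C, D, E, F} has no BCNF violation.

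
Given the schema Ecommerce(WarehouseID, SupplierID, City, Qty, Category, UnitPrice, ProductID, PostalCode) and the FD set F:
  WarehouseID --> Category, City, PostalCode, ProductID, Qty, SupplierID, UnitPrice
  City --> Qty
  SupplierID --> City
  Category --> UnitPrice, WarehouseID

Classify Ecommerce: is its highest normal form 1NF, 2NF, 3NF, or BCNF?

2NF

Candidate keys: {Category}, {WarehouseID}. Prime attributes: {Category, WarehouseID}.
City --> Qty: {City}⁺ = {City, Qty}, which is not all of the attributes, so the left side is not a superkey — BCNF is violated.
City --> Qty determines the non-prime attribute {Qty} from a non-superkey — 3NF is violated.
Every candidate key is a single attribute, so no partial dependency is possible; 2NF holds.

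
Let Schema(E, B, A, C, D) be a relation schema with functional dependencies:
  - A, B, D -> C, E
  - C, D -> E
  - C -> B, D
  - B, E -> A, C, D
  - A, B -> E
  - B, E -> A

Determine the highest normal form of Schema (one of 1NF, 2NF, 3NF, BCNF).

BCNF

Candidate keys: {A, B}, {B, E}, {C}. Prime attributes: {A, B, C, E}.
The left-hand side of every FD is a superkey, so BCNF is satisfied.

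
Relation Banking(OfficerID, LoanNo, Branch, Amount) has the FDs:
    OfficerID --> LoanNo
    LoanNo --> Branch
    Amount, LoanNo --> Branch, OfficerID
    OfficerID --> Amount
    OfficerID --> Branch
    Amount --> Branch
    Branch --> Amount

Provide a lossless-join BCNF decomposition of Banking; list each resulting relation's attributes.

Candidate keys of the original relation: {LoanNo}, {OfficerID}.
Within {Amount, Branch, LoanNo, OfficerID}: {Amount}⁺ ∩ {Amount, Branch, LoanNo, OfficerID} = {Amount, Branch}, not the whole set, so Amount --> Branch violates BCNF; decompose into {Amount, Branch} and {Amount, LoanNo, OfficerID}.
{Amount, Branch} has no BCNF violation.
{Amount, LoanNo, OfficerID} has no BCNF violation.

{Amount, Branch}; {Amount, LoanNo, OfficerID}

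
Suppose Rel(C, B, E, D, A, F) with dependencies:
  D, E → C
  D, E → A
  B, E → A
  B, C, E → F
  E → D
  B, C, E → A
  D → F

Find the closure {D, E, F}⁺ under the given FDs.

Start with {D, E, F}.
D, E → C applies; add {C} → now {C, D, E, F}.
D, E → A applies; add {A} → now {A, C, D, E, F}.
No further FD applies.

{A, C, D, E, F}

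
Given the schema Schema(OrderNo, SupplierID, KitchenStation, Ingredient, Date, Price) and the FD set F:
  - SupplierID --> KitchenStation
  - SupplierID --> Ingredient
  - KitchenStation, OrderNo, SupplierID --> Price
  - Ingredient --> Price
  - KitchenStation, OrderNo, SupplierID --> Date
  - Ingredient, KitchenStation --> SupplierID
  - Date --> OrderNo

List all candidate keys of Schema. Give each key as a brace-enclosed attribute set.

{Date, SupplierID}⁺ = {Date, Ingredient, KitchenStation, OrderNo, Price, SupplierID} — all of the relation — so {Date, SupplierID} is a candidate key.
{OrderNo, SupplierID}⁺ = {Date, Ingredient, KitchenStation, OrderNo, Price, SupplierID} — all of the relation — so {OrderNo, SupplierID} is a candidate key.
{Date, Ingredient, KitchenStation}⁺ = {Date, Ingredient, KitchenStation, OrderNo, Price, SupplierID} — all of the relation — so {Date, Ingredient, KitchenStation} is a candidate key.
{Ingredient, KitchenStation, OrderNo}⁺ = {Date, Ingredient, KitchenStation, OrderNo, Price, SupplierID} — all of the relation — so {Ingredient, KitchenStation, OrderNo} is a candidate key.
These are minimal and exhaustive — every other superkey contains one of them.

{Date, Ingredient, KitchenStation}, {Date, SupplierID}, {Ingredient, KitchenStation, OrderNo}, {OrderNo, SupplierID}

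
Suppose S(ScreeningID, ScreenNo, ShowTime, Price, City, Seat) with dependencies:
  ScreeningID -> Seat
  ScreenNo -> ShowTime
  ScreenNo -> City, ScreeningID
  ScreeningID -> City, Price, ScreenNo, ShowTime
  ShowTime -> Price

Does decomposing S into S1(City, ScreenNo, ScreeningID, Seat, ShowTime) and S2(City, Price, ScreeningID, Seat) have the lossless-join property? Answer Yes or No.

Common attributes: {City, ScreeningID, Seat}; their closure is {City, Price, ScreenNo, ScreeningID, Seat, ShowTime}.
This includes all of S1, so the common attributes are a superkey of S1 — the join is lossless.

Yes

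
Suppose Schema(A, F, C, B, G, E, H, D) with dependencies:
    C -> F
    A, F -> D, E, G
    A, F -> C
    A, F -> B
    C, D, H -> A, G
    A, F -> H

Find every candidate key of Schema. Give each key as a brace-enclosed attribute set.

Closure of {A, C} is {A, B, C, D, E, F, G, H}, the whole schema; {A, C} is a candidate key.
Closure of {A, F} is {A, B, C, D, E, F, G, H}, the whole schema; {A, F} is a candidate key.
Closure of {C, D, H} is {A, B, C, D, E, F, G, H}, the whole schema; {C, D, H} is a candidate key.
Any other superkey properly contains one of these, so there are no further candidate keys.

{A, C}, {A, F}, {C, D, H}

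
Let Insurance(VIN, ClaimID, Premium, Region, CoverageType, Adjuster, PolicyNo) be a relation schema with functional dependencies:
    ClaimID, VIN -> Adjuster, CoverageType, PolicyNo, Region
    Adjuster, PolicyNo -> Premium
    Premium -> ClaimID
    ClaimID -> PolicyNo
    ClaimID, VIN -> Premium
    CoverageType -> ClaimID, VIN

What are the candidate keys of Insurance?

{Adjuster, PolicyNo, VIN}, {ClaimID, VIN}, {CoverageType}, {Premium, VIN}

{CoverageType} is a candidate key since {CoverageType}⁺ = {Adjuster, ClaimID, CoverageType, PolicyNo, Premium, Region, VIN} covers every attribute.
{ClaimID, VIN} is a candidate key since {ClaimID, VIN}⁺ = {Adjuster, ClaimID, CoverageType, PolicyNo, Premium, Region, VIN} covers every attribute.
{Premium, VIN} is a candidate key since {Premium, VIN}⁺ = {Adjuster, ClaimID, CoverageType, PolicyNo, Premium, Region, VIN} covers every attribute.
{Adjuster, PolicyNo, VIN} is a candidate key since {Adjuster, PolicyNo, VIN}⁺ = {Adjuster, ClaimID, CoverageType, PolicyNo, Premium, Region, VIN} covers every attribute.
These are minimal and exhaustive — every other superkey contains one of them.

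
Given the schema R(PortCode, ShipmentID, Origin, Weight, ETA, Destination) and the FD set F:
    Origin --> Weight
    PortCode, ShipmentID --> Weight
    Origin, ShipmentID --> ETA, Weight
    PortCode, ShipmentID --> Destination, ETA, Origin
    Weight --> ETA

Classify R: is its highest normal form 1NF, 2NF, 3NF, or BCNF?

Candidate key: {PortCode, ShipmentID}. Prime attributes: {PortCode, ShipmentID}.
Origin --> Weight: {Origin}⁺ = {ETA, Origin, Weight}, which is not all of the attributes, so the left side is not a superkey — BCNF is violated.
Origin --> Weight has non-prime {Weight} on the right and a non-superkey on the left, so 3NF fails.
No proper subset of a key has a non-prime attribute in its closure, so there is no partial dependency; 2NF holds.

2NF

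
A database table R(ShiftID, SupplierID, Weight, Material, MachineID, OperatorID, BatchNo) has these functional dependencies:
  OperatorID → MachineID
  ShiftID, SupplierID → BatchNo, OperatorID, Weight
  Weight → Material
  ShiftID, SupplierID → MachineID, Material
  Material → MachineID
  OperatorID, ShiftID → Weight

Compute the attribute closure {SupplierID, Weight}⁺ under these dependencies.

{MachineID, Material, SupplierID, Weight}

Start with {SupplierID, Weight}.
Weight → Material applies; add {Material} → now {Material, SupplierID, Weight}.
Material → MachineID applies; add {MachineID} → now {MachineID, Material, SupplierID, Weight}.
No further FD applies.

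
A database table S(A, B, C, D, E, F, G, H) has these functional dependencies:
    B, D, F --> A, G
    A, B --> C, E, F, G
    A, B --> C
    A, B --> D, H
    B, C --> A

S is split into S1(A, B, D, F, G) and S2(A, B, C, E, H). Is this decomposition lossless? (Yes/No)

S1 ∩ S2 = {A, B}; its closure under F is {A, B, C, D, E, F, G, H}.
S1 is contained in that closure, so S1 ∩ S2 --> S1 holds and the join is lossless.

Yes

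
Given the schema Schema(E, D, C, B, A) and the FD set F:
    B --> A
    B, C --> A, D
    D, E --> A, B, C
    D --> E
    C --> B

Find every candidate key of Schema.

Closure of {C} is {A, B, C, D, E}, the whole schema; {C} is a candidate key.
Closure of {D} is {A, B, C, D, E}, the whole schema; {D} is a candidate key.
These are minimal and exhaustive — every other superkey contains one of them.

{C}, {D}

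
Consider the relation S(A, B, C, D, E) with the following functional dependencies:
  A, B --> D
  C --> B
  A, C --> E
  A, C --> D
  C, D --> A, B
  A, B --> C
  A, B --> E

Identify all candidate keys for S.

{A, B}, {A, C}, {C, D}

Closure of {A, B} is {A, B, C, D, E}, the whole schema; {A, B} is a candidate key.
Closure of {A, C} is {A, B, C, D, E}, the whole schema; {A, C} is a candidate key.
Closure of {C, D} is {A, B, C, D, E}, the whole schema; {C, D} is a candidate key.
No proper subset of any of these is a key, and no other minimal superkey exists.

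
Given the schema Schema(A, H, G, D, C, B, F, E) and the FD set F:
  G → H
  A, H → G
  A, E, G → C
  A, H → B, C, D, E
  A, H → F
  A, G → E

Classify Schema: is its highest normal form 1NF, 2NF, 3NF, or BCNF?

3NF

Candidate keys: {A, G}, {A, H}. Prime attributes: {A, G, H}.
G → H: {G}⁺ = {G, H}, which is not all of the attributes, so the left side is not a superkey — BCNF is violated.
Its right-hand attributes {H} are all prime, as are those of every other non-superkey FD — the relation is in 3NF.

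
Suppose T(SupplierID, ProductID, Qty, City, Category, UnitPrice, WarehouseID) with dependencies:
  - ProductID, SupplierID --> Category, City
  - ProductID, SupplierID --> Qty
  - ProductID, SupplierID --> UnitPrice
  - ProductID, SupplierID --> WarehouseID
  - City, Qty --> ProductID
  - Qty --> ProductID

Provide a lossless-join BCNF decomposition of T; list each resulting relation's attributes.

Candidate keys of the original relation: {ProductID, SupplierID}, {Qty, SupplierID}.
Within {Category, City, ProductID, Qty, SupplierID, UnitPrice, WarehouseID}: {City, Qty}⁺ ∩ {Category, City, ProductID, Qty, SupplierID, UnitPrice, WarehouseID} = {City, ProductID, Qty}, not the whole set, so City, Qty --> ProductID violates BCNF; decompose into {City, ProductID, Qty} and {Category, City, Qty, SupplierID, UnitPrice, WarehouseID}.
Within {City, ProductID, Qty}: {Qty}⁺ ∩ {City, ProductID, Qty} = {ProductID, Qty}, not the whole set, so Qty --> ProductID violates BCNF; decompose into {ProductID, Qty} and {City, Qty}.
{ProductID, Qty}: every determinant is a superkey — BCNF.
{City, Qty}: every determinant is a superkey — BCNF.
{Category, City, Qty, SupplierID, UnitPrice, WarehouseID}: every determinant is a superkey — BCNF.

{Category, City, Qty, SupplierID, UnitPrice, WarehouseID}; {ProductID, Qty}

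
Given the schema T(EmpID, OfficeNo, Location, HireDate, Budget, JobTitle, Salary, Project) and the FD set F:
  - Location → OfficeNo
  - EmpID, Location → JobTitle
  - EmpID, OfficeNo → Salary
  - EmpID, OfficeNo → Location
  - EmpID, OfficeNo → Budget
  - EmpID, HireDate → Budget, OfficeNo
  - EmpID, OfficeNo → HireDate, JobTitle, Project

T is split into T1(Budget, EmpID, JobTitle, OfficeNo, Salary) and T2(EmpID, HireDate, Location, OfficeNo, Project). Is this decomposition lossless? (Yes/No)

Yes

The shared attributes are {EmpID, OfficeNo} and {EmpID, OfficeNo}⁺ = {Budget, EmpID, HireDate, JobTitle, Location, OfficeNo, Project, Salary}.
This includes all of T1, so the common attributes are a superkey of T1 — the join is lossless.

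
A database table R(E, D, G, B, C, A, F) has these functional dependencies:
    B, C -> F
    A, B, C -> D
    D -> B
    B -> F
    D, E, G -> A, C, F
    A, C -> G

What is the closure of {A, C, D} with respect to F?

Start with {A, C, D}.
D -> B applies; add {B} → now {A, B, C, D}.
B -> F applies; add {F} → now {A, B, C, D, F}.
A, C -> G applies; add {G} → now {A, B, C, D, F, G}.
No further FD applies.

{A, B, C, D, F, G}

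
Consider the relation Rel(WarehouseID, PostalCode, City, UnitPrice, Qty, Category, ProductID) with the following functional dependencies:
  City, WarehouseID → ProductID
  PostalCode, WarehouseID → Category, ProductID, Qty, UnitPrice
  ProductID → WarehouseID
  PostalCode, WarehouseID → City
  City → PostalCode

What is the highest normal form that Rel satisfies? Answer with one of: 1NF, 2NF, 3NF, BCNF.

Candidate keys: {City, ProductID}, {City, WarehouseID}, {PostalCode, ProductID}, {PostalCode, WarehouseID}. Prime attributes: {City, PostalCode, ProductID, WarehouseID}.
ProductID → WarehouseID breaks BCNF: {ProductID}⁺ = {ProductID, WarehouseID}, so {ProductID} is not a superkey.
But every attribute on its right side ({WarehouseID}) is prime, and the same holds for every other non-superkey FD, so 3NF still holds.

3NF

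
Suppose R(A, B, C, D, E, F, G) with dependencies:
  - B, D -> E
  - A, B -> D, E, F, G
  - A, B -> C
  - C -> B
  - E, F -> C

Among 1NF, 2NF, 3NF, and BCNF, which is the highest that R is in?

Candidate keys: {A, B}, {A, C}, {A, E, F}. Prime attributes: {A, B, C, E, F}.
B, D -> E breaks BCNF: {B, D}⁺ = {B, D, E}, so {B, D} is not a superkey.
Its right-hand attributes {E} are all prime, as are those of every other non-superkey FD — the relation is in 3NF.

3NF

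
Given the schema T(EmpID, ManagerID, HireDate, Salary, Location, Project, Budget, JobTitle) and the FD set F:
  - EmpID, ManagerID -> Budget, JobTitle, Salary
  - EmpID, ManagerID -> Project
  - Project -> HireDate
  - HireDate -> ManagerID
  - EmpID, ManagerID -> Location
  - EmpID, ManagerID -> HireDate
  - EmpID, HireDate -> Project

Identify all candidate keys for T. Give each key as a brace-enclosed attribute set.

{EmpID, HireDate}, {EmpID, ManagerID}, {EmpID, Project}

No FD produces {EmpID}, so it must be in every candidate key.
Closure of {EmpID, HireDate} is {Budget, EmpID, HireDate, JobTitle, Location, ManagerID, Project, Salary}, the whole schema; {EmpID, HireDate} is a candidate key.
Closure of {EmpID, ManagerID} is {Budget, EmpID, HireDate, JobTitle, Location, ManagerID, Project, Salary}, the whole schema; {EmpID, ManagerID} is a candidate key.
Closure of {EmpID, Project} is {Budget, EmpID, HireDate, JobTitle, Location, ManagerID, Project, Salary}, the whole schema; {EmpID, Project} is a candidate key.
Any other superkey properly contains one of these, so there are no further candidate keys.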